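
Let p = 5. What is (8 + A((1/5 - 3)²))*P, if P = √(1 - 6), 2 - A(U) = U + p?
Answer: -71*I*√5/25 ≈ -6.3504*I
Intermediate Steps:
A(U) = -3 - U (A(U) = 2 - (U + 5) = 2 - (5 + U) = 2 + (-5 - U) = -3 - U)
P = I*√5 (P = √(-5) = I*√5 ≈ 2.2361*I)
(8 + A((1/5 - 3)²))*P = (8 + (-3 - (1/5 - 3)²))*(I*√5) = (8 + (-3 - (1*(⅕) - 3)²))*(I*√5) = (8 + (-3 - (⅕ - 3)²))*(I*√5) = (8 + (-3 - (-14/5)²))*(I*√5) = (8 + (-3 - 1*196/25))*(I*√5) = (8 + (-3 - 196/25))*(I*√5) = (8 - 271/25)*(I*√5) = -71*I*√5/25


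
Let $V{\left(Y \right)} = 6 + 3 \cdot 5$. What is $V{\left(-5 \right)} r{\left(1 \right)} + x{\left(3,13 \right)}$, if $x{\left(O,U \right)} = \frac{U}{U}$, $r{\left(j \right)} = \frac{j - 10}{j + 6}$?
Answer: $-26$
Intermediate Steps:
$V{\left(Y \right)} = 21$ ($V{\left(Y \right)} = 6 + 15 = 21$)
$r{\left(j \right)} = \frac{-10 + j}{6 + j}$
$x{\left(O,U \right)} = 1$
$V{\left(-5 \right)} r{\left(1 \right)} + x{\left(3,13 \right)} = 21 \frac{-10 + 1}{6 + 1} + 1 = 21 \cdot \frac{1}{7} \left(-9\right) + 1 = 21 \left(- \frac{9}{7}\right) + 1 = -27 + 1 = -26$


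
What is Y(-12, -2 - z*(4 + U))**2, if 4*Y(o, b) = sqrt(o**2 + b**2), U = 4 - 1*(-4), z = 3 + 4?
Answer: 1885/4 ≈ 471.25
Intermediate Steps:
z = 7
U = 8 (U = 4 + 4 = 8)
Y(o, b) = sqrt(b**2 + o**2)/4 (Y(o, b) = sqrt(o**2 + b**2)/4 = sqrt(b**2 + o**2)/4)
Y(-12, -2 - z*(4 + U))**2 = (sqrt((-2 - 7*(4 + 8))**2 + (-12)**2)/4)**2 = (sqrt((-2 - 7*12)**2 + 144)/4)**2 = (sqrt((-2 - 1*84)**2 + 144)/4)**2 = (sqrt((-2 - 84)**2 + 144)/4)**2 = (sqrt((-86)**2 + 144)/4)**2 = (sqrt(7396 + 144)/4)**2 = (sqrt(7540)/4)**2 = ((2*sqrt(1885))/4)**2 = (sqrt(1885)/2)**2 = 1885/4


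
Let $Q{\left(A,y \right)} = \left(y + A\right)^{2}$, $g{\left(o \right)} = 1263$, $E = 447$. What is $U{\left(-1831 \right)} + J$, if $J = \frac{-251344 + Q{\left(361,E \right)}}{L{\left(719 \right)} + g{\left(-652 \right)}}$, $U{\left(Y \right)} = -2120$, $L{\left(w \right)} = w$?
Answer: $- \frac{1900160}{991} \approx -1917.4$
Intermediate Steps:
$Q{\left(A,y \right)} = \left(A + y\right)^{2}$
$J = \frac{200760}{991}$ ($J = \frac{-251344 + \left(361 + 447\right)^{2}}{719 + 1263} = \frac{-251344 + 808^{2}}{1982} = \left(-251344 + 652864\right) \frac{1}{1982} = 401520 \cdot \frac{1}{1982} = \frac{200760}{991} \approx 202.58$)
$U{\left(-1831 \right)} + J = -2120 + \frac{200760}{991} = - \frac{1900160}{991}$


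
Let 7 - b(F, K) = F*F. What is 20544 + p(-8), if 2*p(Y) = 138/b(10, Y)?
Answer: 636841/31 ≈ 20543.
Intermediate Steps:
b(F, K) = 7 - F² (b(F, K) = 7 - F*F = 7 - F²)
p(Y) = -23/31 (p(Y) = (138/(7 - 1*10²))/2 = (138/(7 - 1*100))/2 = (138/(7 - 100))/2 = (138/(-93))/2 = (138*(-1/93))/2 = (½)*(-46/31) = -23/31)
20544 + p(-8) = 20544 - 23/31 = 636841/31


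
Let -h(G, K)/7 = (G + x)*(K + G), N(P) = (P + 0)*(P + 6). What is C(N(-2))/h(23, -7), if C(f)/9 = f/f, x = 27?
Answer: -9/5600 ≈ -0.0016071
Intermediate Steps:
N(P) = P*(6 + P)
h(G, K) = -7*(27 + G)*(G + K) (h(G, K) = -7*(G + 27)*(K + G) = -7*(27 + G)*(G + K))
C(f) = 9 (C(f) = 9*(f/f) = 9*1 = 9)
C(N(-2))/h(23, -7) = 9/(-189*23 - 189*(-7) - 7*23² - 7*23*(-7)) = 9/(-4347 + 1323 - 7*529 + 1127) = 9/(-4347 + 1323 - 3703 + 1127) = 9/(-5600) = 9*(-1/5600) = -9/5600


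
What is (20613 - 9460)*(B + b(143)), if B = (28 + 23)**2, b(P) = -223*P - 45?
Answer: -327150949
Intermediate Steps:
b(P) = -45 - 223*P
B = 2601 (B = 51**2 = 2601)
(20613 - 9460)*(B + b(143)) = (20613 - 9460)*(2601 + (-45 - 223*143)) = 11153*(2601 + (-45 - 31889)) = 11153*(2601 - 31934) = 11153*(-29333) = -327150949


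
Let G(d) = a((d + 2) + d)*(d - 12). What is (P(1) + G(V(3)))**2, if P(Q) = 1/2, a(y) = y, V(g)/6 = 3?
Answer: 208849/4 ≈ 52212.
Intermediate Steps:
V(g) = 18 (V(g) = 6*3 = 18)
P(Q) = 1/2
G(d) = (-12 + d)*(2 + 2*d) (G(d) = ((d + 2) + d)*(d - 12) = ((2 + d) + d)*(-12 + d) = (2 + 2*d)*(-12 + d) = (-12 + d)*(2 + 2*d))
(P(1) + G(V(3)))**2 = (1/2 + 2*(1 + 18)*(-12 + 18))**2 = (1/2 + 2*19*6)**2 = (1/2 + 228)**2 = (457/2)**2 = 208849/4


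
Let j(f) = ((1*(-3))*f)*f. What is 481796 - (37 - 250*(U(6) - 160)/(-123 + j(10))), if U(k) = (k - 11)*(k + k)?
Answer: 203839057/423 ≈ 4.8189e+5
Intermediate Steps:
U(k) = 2*k*(-11 + k) (U(k) = (-11 + k)*(2*k) = 2*k*(-11 + k))
j(f) = -3*f² (j(f) = (-3*f)*f = -3*f²)
481796 - (37 - 250*(U(6) - 160)/(-123 + j(10))) = 481796 - (37 - 250*(2*6*(-11 + 6) - 160)/(-123 - 3*10²)) = 481796 - (37 - 250*(2*6*(-5) - 160)/(-123 - 3*100)) = 481796 - (37 - 250*(-60 - 160)/(-123 - 300)) = 481796 - (37 - (-55000)/(-423)) = 481796 - (37 - (-55000)*(-1)/423) = 481796 - (37 - 250*220/423) = 481796 - (37 - 55000/423) = 481796 - 1*(-39349/423) = 481796 + 39349/423 = 203839057/423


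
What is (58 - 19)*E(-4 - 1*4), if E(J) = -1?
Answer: -39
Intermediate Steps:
(58 - 19)*E(-4 - 1*4) = (58 - 19)*(-1) = 39*(-1) = -39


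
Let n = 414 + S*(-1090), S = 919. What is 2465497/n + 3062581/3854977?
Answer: -6437884123593/3859973050192 ≈ -1.6679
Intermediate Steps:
n = -1001296 (n = 414 + 919*(-1090) = 414 - 1001710 = -1001296)
2465497/n + 3062581/3854977 = 2465497/(-1001296) + 3062581/3854977 = 2465497*(-1/1001296) + 3062581*(1/3854977) = -2465497/1001296 + 3062581/3854977 = -6437884123593/3859973050192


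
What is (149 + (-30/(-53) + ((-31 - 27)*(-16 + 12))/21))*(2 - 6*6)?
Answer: -6077942/1113 ≈ -5460.9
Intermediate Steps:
(149 + (-30/(-53) + ((-31 - 27)*(-16 + 12))/21))*(2 - 6*6) = (149 + (-30*(-1/53) - 58*(-4)*(1/21)))*(2 - 36) = (149 + (30/53 + 232*(1/21)))*(-34) = (149 + (30/53 + 232/21))*(-34) = (149 + 12926/1113)*(-34) = (178763/1113)*(-34) = -6077942/1113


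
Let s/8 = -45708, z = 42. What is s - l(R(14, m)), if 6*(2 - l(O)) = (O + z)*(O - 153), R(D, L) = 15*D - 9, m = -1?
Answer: -363722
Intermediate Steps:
R(D, L) = -9 + 15*D
s = -365664 (s = 8*(-45708) = -365664)
l(O) = 2 - (-153 + O)*(42 + O)/6 (l(O) = 2 - (O + 42)*(O - 153)/6 = 2 - (42 + O)*(-153 + O)/6 = 2 - (-153 + O)*(42 + O)/6)
s - l(R(14, m)) = -365664 - (1073 - (-9 + 15*14)²/6 + 37*(-9 + 15*14)/2) = -365664 - (1073 - (-9 + 210)²/6 + 37*(-9 + 210)/2) = -365664 - (1073 - ⅙*201² + (37/2)*201) = -365664 - (1073 - ⅙*40401 + 7437/2) = -365664 - (1073 - 13467/2 + 7437/2) = -365664 - 1*(-1942) = -365664 + 1942 = -363722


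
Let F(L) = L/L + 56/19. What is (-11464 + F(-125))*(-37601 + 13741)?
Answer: 5195300260/19 ≈ 2.7344e+8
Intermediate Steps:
F(L) = 75/19 (F(L) = 1 + 56*(1/19) = 1 + 56/19 = 75/19)
(-11464 + F(-125))*(-37601 + 13741) = (-11464 + 75/19)*(-37601 + 13741) = -217741/19*(-23860) = 5195300260/19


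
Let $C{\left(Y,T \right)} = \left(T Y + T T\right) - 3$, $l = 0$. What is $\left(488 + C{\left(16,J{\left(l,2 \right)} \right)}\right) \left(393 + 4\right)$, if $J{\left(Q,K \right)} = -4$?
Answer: $173489$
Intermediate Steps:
$C{\left(Y,T \right)} = -3 + T^{2} + T Y$ ($C{\left(Y,T \right)} = \left(T Y + T^{2}\right) - 3 = \left(T^{2} + T Y\right) - 3 = -3 + T^{2} + T Y$)
$\left(488 + C{\left(16,J{\left(l,2 \right)} \right)}\right) \left(393 + 4\right) = \left(488 - \left(67 - 16\right)\right) \left(393 + 4\right) = \left(488 - 51\right) 397 = 437 \cdot 397 = 173489$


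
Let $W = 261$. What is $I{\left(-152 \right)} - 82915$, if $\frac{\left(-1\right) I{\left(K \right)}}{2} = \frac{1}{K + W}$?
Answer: $- \frac{9037737}{109} \approx -82915.0$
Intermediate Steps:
$I{\left(K \right)} = - \frac{2}{261 + K}$ ($I{\left(K \right)} = - \frac{2}{K + 261} = - \frac{2}{261 + K}$)
$I{\left(-152 \right)} - 82915 = - \frac{2}{261 - 152} - 82915 = - \frac{2}{109} - 82915 = - \frac{9037737}{109}$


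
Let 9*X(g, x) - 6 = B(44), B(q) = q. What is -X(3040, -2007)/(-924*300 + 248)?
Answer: 25/1246284 ≈ 2.0060e-5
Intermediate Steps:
X(g, x) = 50/9 (X(g, x) = ⅔ + (⅑)*44 = ⅔ + 44/9 = 50/9)
-X(3040, -2007)/(-924*300 + 248) = -50/(9*(-924*300 + 248)) = -50/(9*(-277200 + 248)) = -50/(9*(-276952)) = -50*(-1)/(9*276952) = -1*(-25/1246284) = 25/1246284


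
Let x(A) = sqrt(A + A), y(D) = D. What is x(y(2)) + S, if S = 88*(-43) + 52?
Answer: -3730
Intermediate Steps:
x(A) = sqrt(2)*sqrt(A) (x(A) = sqrt(2*A) = sqrt(2)*sqrt(A))
S = -3732 (S = -3784 + 52 = -3732)
x(y(2)) + S = sqrt(2)*sqrt(2) - 3732 = 2 - 3732 = -3730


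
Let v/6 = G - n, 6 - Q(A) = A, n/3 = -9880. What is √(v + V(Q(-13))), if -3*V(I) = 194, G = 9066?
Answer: √2089542/3 ≈ 481.84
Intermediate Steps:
n = -29640 (n = 3*(-9880) = -29640)
Q(A) = 6 - A
V(I) = -194/3 (V(I) = -⅓*194 = -194/3)
v = 232236 (v = 6*(9066 - 1*(-29640)) = 6*(9066 + 29640) = 6*38706 = 232236)
√(v + V(Q(-13))) = √(232236 - 194/3) = √(696514/3) = √2089542/3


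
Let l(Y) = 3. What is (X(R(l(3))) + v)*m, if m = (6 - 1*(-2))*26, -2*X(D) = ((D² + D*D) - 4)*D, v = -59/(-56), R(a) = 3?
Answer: -29042/7 ≈ -4148.9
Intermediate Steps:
v = 59/56 (v = -59*(-1/56) = 59/56 ≈ 1.0536)
X(D) = -D*(-4 + 2*D²)/2 (X(D) = -((D² + D*D) - 4)*D/2 = -((D² + D²) - 4)*D/2 = -(2*D² - 4)*D/2 = -(-4 + 2*D²)*D/2 = -D*(-4 + 2*D²)/2)
m = 208 (m = (6 + 2)*26 = 8*26 = 208)
(X(R(l(3))) + v)*m = (3*(2 - 1*3²) + 59/56)*208 = (3*(2 - 1*9) + 59/56)*208 = (3*(2 - 9) + 59/56)*208 = (3*(-7) + 59/56)*208 = (-21 + 59/56)*208 = -1117/56*208 = -29042/7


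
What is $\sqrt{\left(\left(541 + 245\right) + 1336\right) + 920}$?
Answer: $39 \sqrt{2} \approx 55.154$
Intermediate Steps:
$\sqrt{\left(\left(541 + 245\right) + 1336\right) + 920} = \sqrt{\left(786 + 1336\right) + 920} = \sqrt{2122 + 920} = \sqrt{3042} = 39 \sqrt{2}$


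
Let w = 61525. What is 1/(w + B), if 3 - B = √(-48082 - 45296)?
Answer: 30764/1892894081 + I*√93378/3785788162 ≈ 1.6252e-5 + 8.0717e-8*I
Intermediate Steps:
B = 3 - I*√93378 (B = 3 - √(-48082 - 45296) = 3 - √(-93378) = 3 - I*√93378 ≈ 3.0 - 305.58*I)
1/(w + B) = 1/(61525 + (3 - I*√93378)) = 1/(61528 - I*√93378)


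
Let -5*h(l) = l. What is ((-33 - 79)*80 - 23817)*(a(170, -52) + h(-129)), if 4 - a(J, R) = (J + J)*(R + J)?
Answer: 6570182427/5 ≈ 1.3140e+9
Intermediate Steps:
h(l) = -l/5
a(J, R) = 4 - 2*J*(J + R) (a(J, R) = 4 - (J + J)*(R + J) = 4 - 2*J*(J + R))
((-33 - 79)*80 - 23817)*(a(170, -52) + h(-129)) = ((-33 - 79)*80 - 23817)*((4 - 2*170**2 - 2*170*(-52)) - 1/5*(-129)) = (-112*80 - 23817)*((4 - 2*28900 + 17680) + 129/5) = (-8960 - 23817)*((4 - 57800 + 17680) + 129/5) = -32777*(-40116 + 129/5) = -32777*(-200451/5) = 6570182427/5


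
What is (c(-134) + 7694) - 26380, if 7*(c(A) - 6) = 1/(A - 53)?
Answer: -24452121/1309 ≈ -18680.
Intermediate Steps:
c(A) = 6 + 1/(7*(-53 + A)) (c(A) = 6 + 1/(7*(A - 53)) = 6 + 1/(7*(-53 + A)))
(c(-134) + 7694) - 26380 = ((-2225 + 42*(-134))/(7*(-53 - 134)) + 7694) - 26380 = ((⅐)*(-2225 - 5628)/(-187) + 7694) - 26380 = ((⅐)*(-1/187)*(-7853) + 7694) - 26380 = (7853/1309 + 7694) - 26380 = 10079299/1309 - 26380 = -24452121/1309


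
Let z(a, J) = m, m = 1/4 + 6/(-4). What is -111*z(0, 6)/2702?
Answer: 555/10808 ≈ 0.051351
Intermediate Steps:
m = -5/4 (m = 1*(1/4) + 6*(-1/4) = 1/4 - 3/2 = -5/4 ≈ -1.2500)
z(a, J) = -5/4
-111*z(0, 6)/2702 = -111*(-5/4)/2702 = (555/4)*(1/2702) = 555/10808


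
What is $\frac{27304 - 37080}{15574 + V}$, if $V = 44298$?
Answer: $- \frac{611}{3742} \approx -0.16328$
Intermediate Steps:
$\frac{27304 - 37080}{15574 + V} = \frac{27304 - 37080}{15574 + 44298} = - \frac{9776}{59872} = \left(-9776\right) \frac{1}{59872} = - \frac{611}{3742}$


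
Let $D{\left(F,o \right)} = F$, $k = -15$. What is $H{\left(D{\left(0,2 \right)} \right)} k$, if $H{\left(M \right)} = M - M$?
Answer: $0$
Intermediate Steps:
$H{\left(M \right)} = 0$
$H{\left(D{\left(0,2 \right)} \right)} k = 0 \left(-15\right) = 0$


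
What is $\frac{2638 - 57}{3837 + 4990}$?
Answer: $\frac{2581}{8827} \approx 0.2924$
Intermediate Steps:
$\frac{2638 - 57}{3837 + 4990} = \frac{2581}{8827}$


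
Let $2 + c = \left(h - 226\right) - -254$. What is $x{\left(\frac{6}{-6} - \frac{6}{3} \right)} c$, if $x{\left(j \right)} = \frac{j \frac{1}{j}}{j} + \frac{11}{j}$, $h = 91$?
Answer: $-468$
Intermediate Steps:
$c = 117$ ($c = -2 + \left(\left(91 - 226\right) - -254\right) = -2 + \left(\left(91 - 226\right) + 254\right) = -2 + \left(-135 + 254\right) = -2 + 119 = 117$)
$x{\left(j \right)} = \frac{12}{j}$ ($x{\left(j \right)} = 1 \frac{1}{j} + \frac{11}{j} = \frac{1}{j} + \frac{11}{j} = \frac{12}{j}$)
$x{\left(\frac{6}{-6} - \frac{6}{3} \right)} c = \frac{12}{\frac{6}{-6} - \frac{6}{3}} \cdot 117 = \frac{12}{6 \left(- \frac{1}{6}\right) - 2} \cdot 117 = \frac{12}{-1 - 2} \cdot 117 = \frac{12}{-3} \cdot 117 = 12 \left(- \frac{1}{3}\right) 117 = \left(-4\right) 117 = -468$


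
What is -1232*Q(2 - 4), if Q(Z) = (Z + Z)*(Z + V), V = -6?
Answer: -39424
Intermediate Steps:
Q(Z) = 2*Z*(-6 + Z) (Q(Z) = (Z + Z)*(Z - 6) = (2*Z)*(-6 + Z) = 2*Z*(-6 + Z))
-1232*Q(2 - 4) = -2464*(2 - 4)*(-6 + (2 - 4)) = -2464*(-2)*(-6 - 2) = -2464*(-2)*(-8) = -1232*32 = -39424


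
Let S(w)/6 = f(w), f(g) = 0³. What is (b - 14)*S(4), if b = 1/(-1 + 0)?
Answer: 0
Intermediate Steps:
f(g) = 0
S(w) = 0 (S(w) = 6*0 = 0)
b = -1 (b = 1/(-1) = -1)
(b - 14)*S(4) = (-1 - 14)*0 = -15*0 = 0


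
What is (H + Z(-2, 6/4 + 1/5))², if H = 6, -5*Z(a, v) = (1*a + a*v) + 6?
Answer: 21609/625 ≈ 34.574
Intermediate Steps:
Z(a, v) = -6/5 - a/5 - a*v/5 (Z(a, v) = -((1*a + a*v) + 6)/5 = -((a + a*v) + 6)/5 = -(6 + a + a*v)/5 = -6/5 - a/5 - a*v/5)
(H + Z(-2, 6/4 + 1/5))² = (6 + (-6/5 - ⅕*(-2) - ⅕*(-2)*(6/4 + 1/5)))² = (6 + (-6/5 + ⅖ - ⅕*(-2)*(6*(¼) + 1*(⅕))))² = (6 + (-6/5 + ⅖ - ⅕*(-2)*(3/2 + ⅕)))² = (6 + (-6/5 + ⅖ - ⅕*(-2)*17/10))² = (6 + (-6/5 + ⅖ + 17/25))² = (6 - 3/25)² = (147/25)² = 21609/625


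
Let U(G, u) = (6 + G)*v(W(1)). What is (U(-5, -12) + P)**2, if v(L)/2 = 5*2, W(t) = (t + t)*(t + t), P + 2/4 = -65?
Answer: 8281/4 ≈ 2070.3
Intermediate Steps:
P = -131/2 (P = -1/2 - 65 = -131/2 ≈ -65.500)
W(t) = 4*t**2 (W(t) = (2*t)*(2*t) = 4*t**2)
v(L) = 20 (v(L) = 2*(5*2) = 2*10 = 20)
U(G, u) = 120 + 20*G (U(G, u) = (6 + G)*20 = 120 + 20*G)
(U(-5, -12) + P)**2 = ((120 + 20*(-5)) - 131/2)**2 = ((120 - 100) - 131/2)**2 = (20 - 131/2)**2 = (-91/2)**2 = 8281/4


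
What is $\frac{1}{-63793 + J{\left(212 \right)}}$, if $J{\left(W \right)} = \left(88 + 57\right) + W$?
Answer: $- \frac{1}{63436} \approx -1.5764 \cdot 10^{-5}$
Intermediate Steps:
$J{\left(W \right)} = 145 + W$
$\frac{1}{-63793 + J{\left(212 \right)}} = \frac{1}{-63793 + \left(145 + 212\right)} = \frac{1}{-63793 + 357} = \frac{1}{-63436} = - \frac{1}{63436}$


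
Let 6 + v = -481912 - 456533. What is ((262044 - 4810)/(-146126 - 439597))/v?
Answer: 257234/549672335073 ≈ 4.6798e-7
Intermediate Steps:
v = -938451 (v = -6 + (-481912 - 456533) = -6 - 938445 = -938451)
((262044 - 4810)/(-146126 - 439597))/v = ((262044 - 4810)/(-146126 - 439597))/(-938451) = (257234/(-585723))*(-1/938451) = (257234*(-1/585723))*(-1/938451) = -257234/585723*(-1/938451) = 257234/549672335073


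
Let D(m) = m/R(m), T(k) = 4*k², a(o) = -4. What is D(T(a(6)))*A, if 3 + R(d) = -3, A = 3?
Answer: -32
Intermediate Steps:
R(d) = -6 (R(d) = -3 - 3 = -6)
D(m) = -m/6 (D(m) = m/(-6) = m*(-⅙) = -m/6)
D(T(a(6)))*A = -2*(-4)²/3*3 = -2*16/3*3 = -⅙*64*3 = -32/3*3 = -32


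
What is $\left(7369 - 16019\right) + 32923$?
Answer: $24273$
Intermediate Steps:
$\left(7369 - 16019\right) + 32923 = -8650 + 32923 = 24273$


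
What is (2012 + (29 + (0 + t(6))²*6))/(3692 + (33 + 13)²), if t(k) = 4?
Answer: 2137/5808 ≈ 0.36794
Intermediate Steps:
(2012 + (29 + (0 + t(6))²*6))/(3692 + (33 + 13)²) = (2012 + (29 + (0 + 4)²*6))/(3692 + (33 + 13)²) = (2012 + (29 + 4²*6))/(3692 + 46²) = (2012 + (29 + 16*6))/(3692 + 2116) = (2012 + (29 + 96))/5808 = (2012 + 125)*(1/5808) = 2137*(1/5808) = 2137/5808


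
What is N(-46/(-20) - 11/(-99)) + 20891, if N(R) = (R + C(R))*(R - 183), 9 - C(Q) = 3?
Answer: 156913579/8100 ≈ 19372.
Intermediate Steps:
C(Q) = 6 (C(Q) = 9 - 1*3 = 9 - 3 = 6)
N(R) = (-183 + R)*(6 + R) (N(R) = (R + 6)*(R - 183) = (6 + R)*(-183 + R) = (-183 + R)*(6 + R))
N(-46/(-20) - 11/(-99)) + 20891 = (-1098 + (-46/(-20) - 11/(-99))**2 - 177*(-46/(-20) - 11/(-99))) + 20891 = (-1098 + (-46*(-1/20) - 11*(-1/99))**2 - 177*(-46*(-1/20) - 11*(-1/99))) + 20891 = (-1098 + (23/10 + 1/9)**2 - 177*(23/10 + 1/9)) + 20891 = (-1098 + (217/90)**2 - 177*217/90) + 20891 = (-1098 + 47089/8100 - 12803/30) + 20891 = -12303521/8100 + 20891 = 156913579/8100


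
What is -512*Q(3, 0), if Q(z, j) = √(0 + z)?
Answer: -512*√3 ≈ -886.81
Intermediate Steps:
Q(z, j) = √z
-512*Q(3, 0) = -512*√3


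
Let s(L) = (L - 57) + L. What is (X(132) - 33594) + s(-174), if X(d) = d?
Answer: -33867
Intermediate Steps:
s(L) = -57 + 2*L (s(L) = (-57 + L) + L = -57 + 2*L)
(X(132) - 33594) + s(-174) = (132 - 33594) + (-57 + 2*(-174)) = -33462 + (-57 - 348) = -33462 - 405 = -33867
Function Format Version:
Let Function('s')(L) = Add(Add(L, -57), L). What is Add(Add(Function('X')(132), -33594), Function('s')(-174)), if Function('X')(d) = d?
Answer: -33867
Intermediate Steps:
Function('s')(L) = Add(-57, Mul(2, L)) (Function('s')(L) = Add(Add(-57, L), L) = Add(-57, Mul(2, L)))
Add(Add(Function('X')(132), -33594), Function('s')(-174)) = Add(Add(132, -33594), Add(-57, Mul(2, -174))) = Add(-33462, Add(-57, -348)) = Add(-33462, -405) = -33867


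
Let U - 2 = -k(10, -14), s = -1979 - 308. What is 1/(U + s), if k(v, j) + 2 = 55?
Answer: -1/2338 ≈ -0.00042772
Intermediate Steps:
k(v, j) = 53 (k(v, j) = -2 + 55 = 53)
s = -2287
U = -51 (U = 2 - 1*53 = 2 - 53 = -51)
1/(U + s) = 1/(-51 - 2287) = 1/(-2338) = -1/2338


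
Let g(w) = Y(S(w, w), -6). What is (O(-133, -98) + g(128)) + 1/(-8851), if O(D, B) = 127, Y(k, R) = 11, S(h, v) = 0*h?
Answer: 1221437/8851 ≈ 138.00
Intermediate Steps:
S(h, v) = 0
g(w) = 11
(O(-133, -98) + g(128)) + 1/(-8851) = (127 + 11) + 1/(-8851) = 138 - 1/8851 = 1221437/8851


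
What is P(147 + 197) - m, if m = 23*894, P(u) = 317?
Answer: -20245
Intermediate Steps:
m = 20562
P(147 + 197) - m = 317 - 1*20562 = 317 - 20562 = -20245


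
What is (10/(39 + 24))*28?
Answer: 40/9 ≈ 4.4444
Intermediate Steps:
(10/(39 + 24))*28 = (10/63)*28 = 40/9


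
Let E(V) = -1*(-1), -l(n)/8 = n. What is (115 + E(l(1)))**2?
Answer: 13456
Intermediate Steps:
l(n) = -8*n
E(V) = 1
(115 + E(l(1)))**2 = (115 + 1)**2 = 116**2 = 13456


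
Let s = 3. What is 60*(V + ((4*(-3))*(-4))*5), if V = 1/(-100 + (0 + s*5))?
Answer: 244788/17 ≈ 14399.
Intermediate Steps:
V = -1/85 (V = 1/(-100 + (0 + 3*5)) = 1/(-100 + (0 + 15)) = 1/(-100 + 15) = 1/(-85) = -1/85 ≈ -0.011765)
60*(V + ((4*(-3))*(-4))*5) = 60*(-1/85 + ((4*(-3))*(-4))*5) = 60*(-1/85 - 12*(-4)*5) = 60*(-1/85 + 48*5) = 60*(-1/85 + 240) = 60*(20399/85) = 244788/17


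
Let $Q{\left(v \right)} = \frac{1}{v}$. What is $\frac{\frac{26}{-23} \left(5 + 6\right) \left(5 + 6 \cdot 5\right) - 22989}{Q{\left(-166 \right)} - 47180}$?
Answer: $\frac{89433662}{180133263} \approx 0.49649$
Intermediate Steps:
$\frac{\frac{26}{-23} \left(5 + 6\right) \left(5 + 6 \cdot 5\right) - 22989}{Q{\left(-166 \right)} - 47180} = \frac{\frac{26}{-23} \left(5 + 6\right) \left(5 + 6 \cdot 5\right) - 22989}{\frac{1}{-166} - 47180} = \frac{26 \left(- \frac{1}{23}\right) 11 \left(5 + 30\right) - 22989}{- \frac{1}{166} - 47180} = \frac{\left(- \frac{26}{23}\right) 11 \cdot 35 - 22989}{- \frac{7831881}{166}} = \left(\left(- \frac{286}{23}\right) 35 - 22989\right) \left(- \frac{166}{7831881}\right) = \left(- \frac{10010}{23} - 22989\right) \left(- \frac{166}{7831881}\right) = \left(- \frac{538757}{23}\right) \left(- \frac{166}{7831881}\right) = \frac{89433662}{180133263}$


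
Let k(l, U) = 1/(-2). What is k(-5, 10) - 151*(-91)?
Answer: 27481/2 ≈ 13741.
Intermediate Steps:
k(l, U) = -½
k(-5, 10) - 151*(-91) = -½ - 151*(-91) = -½ + 13741 = 27481/2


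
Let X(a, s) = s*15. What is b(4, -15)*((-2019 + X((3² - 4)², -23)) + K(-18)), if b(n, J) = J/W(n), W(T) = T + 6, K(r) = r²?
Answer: 3060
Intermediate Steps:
W(T) = 6 + T
X(a, s) = 15*s
b(n, J) = J/(6 + n)
b(4, -15)*((-2019 + X((3² - 4)², -23)) + K(-18)) = (-15/(6 + 4))*((-2019 + 15*(-23)) + (-18)²) = (-15/10)*((-2019 - 345) + 324) = (-15*⅒)*(-2364 + 324) = -3/2*(-2040) = 3060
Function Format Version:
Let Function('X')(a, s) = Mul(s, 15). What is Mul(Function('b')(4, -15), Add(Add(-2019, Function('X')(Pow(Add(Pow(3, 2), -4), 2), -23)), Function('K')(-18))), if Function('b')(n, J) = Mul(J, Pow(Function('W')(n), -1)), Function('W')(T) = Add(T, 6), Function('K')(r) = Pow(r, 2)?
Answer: 3060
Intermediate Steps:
Function('W')(T) = Add(6, T)
Function('X')(a, s) = Mul(15, s)
Function('b')(n, J) = Mul(J, Pow(Add(6, n), -1))
Mul(Function('b')(4, -15), Add(Add(-2019, Function('X')(Pow(Add(Pow(3, 2), -4), 2), -23)), Function('K')(-18))) = Mul(Mul(-15, Pow(Add(6, 4), -1)), Add(Add(-2019, Mul(15, -23)), Pow(-18, 2))) = Mul(Mul(-15, Pow(10, -1)), Add(Add(-2019, -345), 324)) = Mul(Mul(-15, Rational(1, 10)), Add(-2364, 324)) = Mul(Rational(-3, 2), -2040) = 3060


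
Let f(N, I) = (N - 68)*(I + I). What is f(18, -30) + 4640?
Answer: 7640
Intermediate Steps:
f(N, I) = 2*I*(-68 + N) (f(N, I) = (-68 + N)*(2*I) = 2*I*(-68 + N))
f(18, -30) + 4640 = 2*(-30)*(-68 + 18) + 4640 = 2*(-30)*(-50) + 4640 = 3000 + 4640 = 7640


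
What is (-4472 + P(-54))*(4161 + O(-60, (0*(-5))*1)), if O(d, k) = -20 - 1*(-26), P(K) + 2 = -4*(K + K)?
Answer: -16843014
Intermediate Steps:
P(K) = -2 - 8*K (P(K) = -2 - 4*(K + K) = -2 - 8*K)
O(d, k) = 6 (O(d, k) = -20 + 26 = 6)
(-4472 + P(-54))*(4161 + O(-60, (0*(-5))*1)) = (-4472 + (-2 - 8*(-54)))*(4161 + 6) = (-4472 + (-2 + 432))*4167 = (-4472 + 430)*4167 = -4042*4167 = -16843014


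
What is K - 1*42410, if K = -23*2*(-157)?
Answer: -35188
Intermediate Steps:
K = 7222 (K = -46*(-157) = 7222)
K - 1*42410 = 7222 - 1*42410 = 7222 - 42410 = -35188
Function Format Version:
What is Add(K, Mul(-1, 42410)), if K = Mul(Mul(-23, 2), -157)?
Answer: -35188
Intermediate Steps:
K = 7222 (K = Mul(-46, -157) = 7222)
Add(K, Mul(-1, 42410)) = Add(7222, Mul(-1, 42410)) = Add(7222, -42410) = -35188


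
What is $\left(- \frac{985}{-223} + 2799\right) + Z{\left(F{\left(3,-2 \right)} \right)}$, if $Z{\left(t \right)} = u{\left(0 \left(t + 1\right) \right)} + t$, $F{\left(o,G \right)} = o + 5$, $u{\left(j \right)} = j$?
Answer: $\frac{626946}{223} \approx 2811.4$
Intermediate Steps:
$F{\left(o,G \right)} = 5 + o$
$Z{\left(t \right)} = t$ ($Z{\left(t \right)} = 0 \left(t + 1\right) + t = 0 \left(1 + t\right) + t = 0 + t = t$)
$\left(- \frac{985}{-223} + 2799\right) + Z{\left(F{\left(3,-2 \right)} \right)} = \left(- \frac{985}{-223} + 2799\right) + \left(5 + 3\right) = \left(\left(-985\right) \left(- \frac{1}{223}\right) + 2799\right) + 8 = \left(\frac{985}{223} + 2799\right) + 8 = \frac{625162}{223} + 8 = \frac{626946}{223}$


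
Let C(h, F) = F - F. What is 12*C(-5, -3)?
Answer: 0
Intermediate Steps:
C(h, F) = 0
12*C(-5, -3) = 12*0 = 0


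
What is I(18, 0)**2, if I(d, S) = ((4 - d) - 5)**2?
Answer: 130321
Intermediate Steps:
I(d, S) = (-1 - d)**2
I(18, 0)**2 = ((1 + 18)**2)**2 = (19**2)**2 = 361**2 = 130321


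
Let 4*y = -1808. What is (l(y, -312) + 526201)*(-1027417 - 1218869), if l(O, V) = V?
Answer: -1181297098254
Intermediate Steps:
y = -452 (y = (¼)*(-1808) = -452)
(l(y, -312) + 526201)*(-1027417 - 1218869) = (-312 + 526201)*(-1027417 - 1218869) = 525889*(-2246286) = -1181297098254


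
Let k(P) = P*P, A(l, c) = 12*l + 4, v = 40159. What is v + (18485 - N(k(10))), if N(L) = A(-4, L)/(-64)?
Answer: 938293/16 ≈ 58643.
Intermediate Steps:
A(l, c) = 4 + 12*l
k(P) = P**2
N(L) = 11/16 (N(L) = (4 + 12*(-4))/(-64) = (4 - 48)*(-1/64) = -44*(-1/64) = 11/16)
v + (18485 - N(k(10))) = 40159 + (18485 - 1*11/16) = 40159 + (18485 - 11/16) = 40159 + 295749/16 = 938293/16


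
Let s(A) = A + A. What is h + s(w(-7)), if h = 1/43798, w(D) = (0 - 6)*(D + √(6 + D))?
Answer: 3679033/43798 - 12*I ≈ 84.0 - 12.0*I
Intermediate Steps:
w(D) = -6*D - 6*√(6 + D) (w(D) = -6*(D + √(6 + D)) = -6*D - 6*√(6 + D))
s(A) = 2*A
h = 1/43798 ≈ 2.2832e-5
h + s(w(-7)) = 1/43798 + 2*(-6*(-7) - 6*√(6 - 7)) = 1/43798 + 2*(42 - 6*I) = 1/43798 + (84 - 12*I) = 3679033/43798 - 12*I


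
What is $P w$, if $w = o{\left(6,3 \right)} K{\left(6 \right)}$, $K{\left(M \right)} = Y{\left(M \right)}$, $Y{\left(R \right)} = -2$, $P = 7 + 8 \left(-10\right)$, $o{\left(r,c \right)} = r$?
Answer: $876$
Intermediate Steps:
$P = -73$ ($P = 7 - 80 = -73$)
$K{\left(M \right)} = -2$
$w = -12$ ($w = 6 \left(-2\right) = -12$)
$P w = \left(-73\right) \left(-12\right) = 876$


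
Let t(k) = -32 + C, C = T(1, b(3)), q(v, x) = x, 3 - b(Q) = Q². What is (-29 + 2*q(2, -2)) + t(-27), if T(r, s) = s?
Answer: -71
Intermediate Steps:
b(Q) = 3 - Q²
C = -6 (C = 3 - 1*3² = 3 - 1*9 = 3 - 9 = -6)
t(k) = -38 (t(k) = -32 - 6 = -38)
(-29 + 2*q(2, -2)) + t(-27) = (-29 + 2*(-2)) - 38 = (-29 - 4) - 38 = -33 - 38 = -71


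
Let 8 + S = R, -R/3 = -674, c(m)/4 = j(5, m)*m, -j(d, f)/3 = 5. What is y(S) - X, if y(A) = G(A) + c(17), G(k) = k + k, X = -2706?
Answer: 5714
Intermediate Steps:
j(d, f) = -15 (j(d, f) = -3*5 = -15)
c(m) = -60*m (c(m) = 4*(-15*m) = -60*m)
R = 2022 (R = -3*(-674) = 2022)
S = 2014 (S = -8 + 2022 = 2014)
G(k) = 2*k
y(A) = -1020 + 2*A (y(A) = 2*A - 60*17 = 2*A - 1020 = -1020 + 2*A)
y(S) - X = (-1020 + 2*2014) - 1*(-2706) = (-1020 + 4028) + 2706 = 3008 + 2706 = 5714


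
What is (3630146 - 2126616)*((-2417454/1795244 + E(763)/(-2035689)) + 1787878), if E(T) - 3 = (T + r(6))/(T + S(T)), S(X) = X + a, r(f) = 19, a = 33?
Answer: 3828870597733719494394845365/1424364160999461 ≈ 2.6881e+12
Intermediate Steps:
S(X) = 33 + X (S(X) = X + 33 = 33 + X)
E(T) = 3 + (19 + T)/(33 + 2*T) (E(T) = 3 + (T + 19)/(T + (33 + T)) = 3 + (19 + T)/(33 + 2*T))
(3630146 - 2126616)*((-2417454/1795244 + E(763)/(-2035689)) + 1787878) = (3630146 - 2126616)*((-2417454/1795244 + ((118 + 7*763)/(33 + 2*763))/(-2035689)) + 1787878) = 1503530*((-2417454*1/1795244 + ((118 + 5341)/(33 + 1526))*(-1/2035689)) + 1787878) = 1503530*((-1208727/897622 + (5459/1559)*(-1/2035689)) + 1787878) = 1503530*((-1208727/897622 - 5459/3173639151) + 1787878) = 1503530*(-3836068230189275/2848728321998922 + 1787878) = 1503530*(5093174858810558478241/2848728321998922) = 3828870597733719494394845365/1424364160999461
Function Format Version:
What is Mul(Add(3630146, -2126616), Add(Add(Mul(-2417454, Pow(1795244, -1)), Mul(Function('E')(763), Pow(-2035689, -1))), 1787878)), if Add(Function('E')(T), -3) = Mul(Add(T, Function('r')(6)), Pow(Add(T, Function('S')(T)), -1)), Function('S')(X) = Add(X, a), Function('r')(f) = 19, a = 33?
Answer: Rational(3828870597733719494394845365, 1424364160999461) ≈ 2.6881e+12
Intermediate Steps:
Function('S')(X) = Add(33, X) (Function('S')(X) = Add(X, 33) = Add(33, X))
Function('E')(T) = Add(3, Mul(Pow(Add(33, Mul(2, T)), -1), Add(19, T))) (Function('E')(T) = Add(3, Mul(Add(T, 19), Pow(Add(T, Add(33, T)), -1))) = Add(3, Mul(Add(19, T), Pow(Add(33, Mul(2, T)), -1))) = Add(3, Mul(Pow(Add(33, Mul(2, T)), -1), Add(19, T))))
Mul(Add(3630146, -2126616), Add(Add(Mul(-2417454, Pow(1795244, -1)), Mul(Function('E')(763), Pow(-2035689, -1))), 1787878)) = Mul(Add(3630146, -2126616), Add(Add(Mul(-2417454, Pow(1795244, -1)), Mul(Mul(Pow(Add(33, Mul(2, 763)), -1), Add(118, Mul(7, 763))), Pow(-2035689, -1))), 1787878)) = Mul(1503530, Add(Add(Mul(-2417454, Rational(1, 1795244)), Mul(Mul(Pow(Add(33, 1526), -1), Add(118, 5341)), Rational(-1, 2035689))), 1787878)) = Mul(1503530, Add(Add(Rational(-1208727, 897622), Mul(Mul(Pow(1559, -1), 5459), Rational(-1, 2035689))), 1787878)) = Mul(1503530, Add(Add(Rational(-1208727, 897622), Mul(Mul(Rational(1, 1559), 5459), Rational(-1, 2035689))), 1787878)) = Mul(1503530, Add(Add(Rational(-1208727, 897622), Mul(Rational(5459, 1559), Rational(-1, 2035689))), 1787878)) = Mul(1503530, Add(Add(Rational(-1208727, 897622), Rational(-5459, 3173639151)), 1787878)) = Mul(1503530, Add(Rational(-3836068230189275, 2848728321998922), 1787878)) = Mul(1503530, Rational(5093174858810558478241, 2848728321998922)) = Rational(3828870597733719494394845365, 1424364160999461)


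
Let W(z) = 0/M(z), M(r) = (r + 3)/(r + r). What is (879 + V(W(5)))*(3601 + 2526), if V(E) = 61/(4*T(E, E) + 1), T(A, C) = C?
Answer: 5759380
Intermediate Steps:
M(r) = (3 + r)/(2*r) (M(r) = (3 + r)/((2*r)) = (3 + r)*(1/(2*r)) = (3 + r)/(2*r))
W(z) = 0 (W(z) = 0/(((3 + z)/(2*z))) = 0*(2*z/(3 + z)) = 0)
V(E) = 61/(1 + 4*E) (V(E) = 61/(4*E + 1) = 61/(1 + 4*E))
(879 + V(W(5)))*(3601 + 2526) = (879 + 61/(1 + 4*0))*(3601 + 2526) = (879 + 61/(1 + 0))*6127 = (879 + 61/1)*6127 = (879 + 61*1)*6127 = (879 + 61)*6127 = 940*6127 = 5759380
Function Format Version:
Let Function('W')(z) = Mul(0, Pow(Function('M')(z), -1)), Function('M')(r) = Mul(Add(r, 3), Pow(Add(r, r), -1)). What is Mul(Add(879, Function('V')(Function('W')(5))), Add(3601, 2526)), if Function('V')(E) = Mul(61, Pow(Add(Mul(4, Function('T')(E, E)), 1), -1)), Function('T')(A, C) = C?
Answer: 5759380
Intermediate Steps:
Function('M')(r) = Mul(Rational(1, 2), Pow(r, -1), Add(3, r)) (Function('M')(r) = Mul(Add(3, r), Pow(Mul(2, r), -1)) = Mul(Add(3, r), Mul(Rational(1, 2), Pow(r, -1))) = Mul(Rational(1, 2), Pow(r, -1), Add(3, r)))
Function('W')(z) = 0 (Function('W')(z) = Mul(0, Pow(Mul(Rational(1, 2), Pow(z, -1), Add(3, z)), -1)) = Mul(0, Mul(2, z, Pow(Add(3, z), -1))) = 0)
Function('V')(E) = Mul(61, Pow(Add(1, Mul(4, E)), -1)) (Function('V')(E) = Mul(61, Pow(Add(Mul(4, E), 1), -1)) = Mul(61, Pow(Add(1, Mul(4, E)), -1)))
Mul(Add(879, Function('V')(Function('W')(5))), Add(3601, 2526)) = Mul(Add(879, Mul(61, Pow(Add(1, Mul(4, 0)), -1))), Add(3601, 2526)) = Mul(Add(879, Mul(61, Pow(Add(1, 0), -1))), 6127) = Mul(Add(879, Mul(61, Pow(1, -1))), 6127) = Mul(Add(879, Mul(61, 1)), 6127) = Mul(Add(879, 61), 6127) = Mul(940, 6127) = 5759380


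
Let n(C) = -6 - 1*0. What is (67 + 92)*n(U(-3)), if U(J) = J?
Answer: -954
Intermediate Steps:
n(C) = -6 (n(C) = -6 + 0 = -6)
(67 + 92)*n(U(-3)) = (67 + 92)*(-6) = 159*(-6) = -954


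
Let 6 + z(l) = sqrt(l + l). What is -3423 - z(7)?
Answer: -3417 - sqrt(14) ≈ -3420.7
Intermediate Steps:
z(l) = -6 + sqrt(2)*sqrt(l) (z(l) = -6 + sqrt(l + l) = -6 + sqrt(2*l) = -6 + sqrt(2)*sqrt(l))
-3423 - z(7) = -3423 - (-6 + sqrt(2)*sqrt(7)) = -3423 - (-6 + sqrt(14)) = -3423 + (6 - sqrt(14)) = -3417 - sqrt(14)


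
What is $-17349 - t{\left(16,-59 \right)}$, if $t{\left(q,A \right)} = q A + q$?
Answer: $-16421$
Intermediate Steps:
$t{\left(q,A \right)} = q + A q$ ($t{\left(q,A \right)} = A q + q = q + A q$)
$-17349 - t{\left(16,-59 \right)} = -17349 - 16 \left(1 - 59\right) = -17349 - 16 \left(-58\right) = -17349 - -928 = -17349 + 928 = -16421$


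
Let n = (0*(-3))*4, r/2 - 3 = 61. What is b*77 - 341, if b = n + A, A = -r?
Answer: -10197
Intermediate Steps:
r = 128 (r = 6 + 2*61 = 6 + 122 = 128)
A = -128 (A = -1*128 = -128)
n = 0 (n = 0*4 = 0)
b = -128 (b = 0 - 128 = -128)
b*77 - 341 = -128*77 - 341 = -9856 - 341 = -10197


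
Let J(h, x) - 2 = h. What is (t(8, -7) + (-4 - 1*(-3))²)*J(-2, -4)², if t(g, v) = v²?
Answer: 0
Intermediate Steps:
J(h, x) = 2 + h
(t(8, -7) + (-4 - 1*(-3))²)*J(-2, -4)² = ((-7)² + (-4 - 1*(-3))²)*(2 - 2)² = (49 + (-4 + 3)²)*0² = (49 + (-1)²)*0 = (49 + 1)*0 = 50*0 = 0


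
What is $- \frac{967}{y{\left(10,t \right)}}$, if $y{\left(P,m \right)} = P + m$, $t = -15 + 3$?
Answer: $\frac{967}{2} \approx 483.5$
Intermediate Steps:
$t = -12$
$- \frac{967}{y{\left(10,t \right)}} = - \frac{967}{10 - 12} = - \frac{967}{-2} = \left(-967\right) \left(- \frac{1}{2}\right) = \frac{967}{2}$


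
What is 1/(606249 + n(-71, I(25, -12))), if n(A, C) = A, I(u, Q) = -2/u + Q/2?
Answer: 1/606178 ≈ 1.6497e-6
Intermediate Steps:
I(u, Q) = Q/2 - 2/u (I(u, Q) = -2/u + Q*(½) = -2/u + Q/2 = Q/2 - 2/u)
1/(606249 + n(-71, I(25, -12))) = 1/(606249 - 71) = 1/606178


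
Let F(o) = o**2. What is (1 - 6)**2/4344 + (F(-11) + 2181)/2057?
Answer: 10051313/8935608 ≈ 1.1249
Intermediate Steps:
(1 - 6)**2/4344 + (F(-11) + 2181)/2057 = (1 - 6)**2/4344 + ((-11)**2 + 2181)/2057 = (-5)**2*(1/4344) + (121 + 2181)*(1/2057) = 25*(1/4344) + 2302*(1/2057) = 25/4344 + 2302/2057 = 10051313/8935608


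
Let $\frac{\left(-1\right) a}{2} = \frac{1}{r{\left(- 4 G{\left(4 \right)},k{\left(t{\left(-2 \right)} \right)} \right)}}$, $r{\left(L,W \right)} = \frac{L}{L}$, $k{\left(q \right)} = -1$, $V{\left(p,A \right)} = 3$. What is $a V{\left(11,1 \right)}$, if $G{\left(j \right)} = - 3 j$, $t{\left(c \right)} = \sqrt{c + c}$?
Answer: $-6$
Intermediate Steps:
$t{\left(c \right)} = \sqrt{2} \sqrt{c}$ ($t{\left(c \right)} = \sqrt{2 c} = \sqrt{2} \sqrt{c}$)
$r{\left(L,W \right)} = 1$
$a = -2$ ($a = - \frac{2}{1} = \left(-2\right) 1 = -2$)
$a V{\left(11,1 \right)} = \left(-2\right) 3 = -6$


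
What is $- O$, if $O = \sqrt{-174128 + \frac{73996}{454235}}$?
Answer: $- \frac{18 i \sqrt{110887957670635}}{454235} \approx - 417.29 i$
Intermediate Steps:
$O = \frac{18 i \sqrt{110887957670635}}{454235}$ ($O = \sqrt{-174128 + 73996 \cdot \frac{1}{454235}} = \sqrt{-174128 + \frac{73996}{454235}} = \sqrt{- \frac{79094958084}{454235}} = \frac{18 i \sqrt{110887957670635}}{454235} \approx 417.29 i$)
$- O = - \frac{18 i \sqrt{110887957670635}}{454235}$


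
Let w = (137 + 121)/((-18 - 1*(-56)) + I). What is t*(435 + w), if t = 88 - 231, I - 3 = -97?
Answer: -1723293/28 ≈ -61546.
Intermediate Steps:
I = -94 (I = 3 - 97 = -94)
t = -143
w = -129/28 (w = (137 + 121)/((-18 - 1*(-56)) - 94) = 258/((-18 + 56) - 94) = 258/(38 - 94) = 258/(-56) = 258*(-1/56) = -129/28 ≈ -4.6071)
t*(435 + w) = -143*(435 - 129/28) = -143*12051/28 = -1723293/28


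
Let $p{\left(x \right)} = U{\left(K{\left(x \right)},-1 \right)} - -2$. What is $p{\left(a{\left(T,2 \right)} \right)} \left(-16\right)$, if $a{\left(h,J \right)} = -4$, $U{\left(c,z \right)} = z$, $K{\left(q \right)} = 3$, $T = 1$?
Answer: $-16$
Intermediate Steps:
$p{\left(x \right)} = 1$ ($p{\left(x \right)} = -1 - -2 = -1 + 2 = 1$)
$p{\left(a{\left(T,2 \right)} \right)} \left(-16\right) = 1 \left(-16\right) = -16$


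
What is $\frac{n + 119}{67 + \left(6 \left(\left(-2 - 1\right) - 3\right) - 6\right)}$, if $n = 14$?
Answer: $\frac{133}{25} \approx 5.32$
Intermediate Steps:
$\frac{n + 119}{67 + \left(6 \left(\left(-2 - 1\right) - 3\right) - 6\right)} = \frac{14 + 119}{67 + \left(6 \left(\left(-2 - 1\right) - 3\right) - 6\right)} = \frac{1}{67 + \left(6 \left(-3 - 3\right) - 6\right)} 133 = \frac{1}{67 + \left(6 \left(-6\right) - 6\right)} 133 = \frac{1}{67 - 42} \cdot 133 = \frac{1}{25} \cdot 133 = \frac{133}{25}$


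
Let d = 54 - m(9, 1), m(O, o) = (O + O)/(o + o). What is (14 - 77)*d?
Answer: -2835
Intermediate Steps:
m(O, o) = O/o (m(O, o) = (2*O)/((2*o)) = (2*O)*(1/(2*o)) = O/o)
d = 45 (d = 54 - 9/1 = 54 - 9 = 45)
(14 - 77)*d = (14 - 77)*45 = -63*45 = -2835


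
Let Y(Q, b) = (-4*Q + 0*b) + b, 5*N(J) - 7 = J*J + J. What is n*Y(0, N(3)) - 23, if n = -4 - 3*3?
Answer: -362/5 ≈ -72.400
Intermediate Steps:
n = -13 (n = -4 - 9 = -13)
N(J) = 7/5 + J/5 + J²/5 (N(J) = 7/5 + (J*J + J)/5 = 7/5 + (J² + J)/5 = 7/5 + (J + J²)/5 = 7/5 + (J/5 + J²/5) = 7/5 + J/5 + J²/5)
Y(Q, b) = b - 4*Q (Y(Q, b) = (-4*Q + 0) + b = -4*Q + b = b - 4*Q)
n*Y(0, N(3)) - 23 = -13*((7/5 + (⅕)*3 + (⅕)*3²) - 4*0) - 23 = -13*((7/5 + ⅗ + (⅕)*9) + 0) - 23 = -13*((7/5 + ⅗ + 9/5) + 0) - 23 = -13*(19/5 + 0) - 23 = -13*19/5 - 23 = -247/5 - 23 = -362/5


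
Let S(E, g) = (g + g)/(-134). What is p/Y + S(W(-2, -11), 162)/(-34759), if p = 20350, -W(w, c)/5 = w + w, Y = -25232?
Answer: -23694035483/29380809448 ≈ -0.80645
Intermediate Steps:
W(w, c) = -10*w (W(w, c) = -5*(w + w) = -10*w)
S(E, g) = -g/67 (S(E, g) = (2*g)*(-1/134) = -g/67)
p/Y + S(W(-2, -11), 162)/(-34759) = 20350/(-25232) - 1/67*162/(-34759) = 20350*(-1/25232) - 162/67*(-1/34759) = -10175/12616 + 162/2328853 = -23694035483/29380809448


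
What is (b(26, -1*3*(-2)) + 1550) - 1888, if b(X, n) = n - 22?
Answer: -354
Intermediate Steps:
b(X, n) = -22 + n
(b(26, -1*3*(-2)) + 1550) - 1888 = ((-22 - 1*3*(-2)) + 1550) - 1888 = ((-22 - 3*(-2)) + 1550) - 1888 = ((-22 + 6) + 1550) - 1888 = (-16 + 1550) - 1888 = 1534 - 1888 = -354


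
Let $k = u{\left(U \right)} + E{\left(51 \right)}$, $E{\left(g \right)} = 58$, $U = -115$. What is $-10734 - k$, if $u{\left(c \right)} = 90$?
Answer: $-10882$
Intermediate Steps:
$k = 148$ ($k = 90 + 58 = 148$)
$-10734 - k = -10734 - 148 = -10882$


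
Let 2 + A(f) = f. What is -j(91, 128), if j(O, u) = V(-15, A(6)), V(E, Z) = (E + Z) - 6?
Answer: 17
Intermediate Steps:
A(f) = -2 + f
V(E, Z) = -6 + E + Z
j(O, u) = -17 (j(O, u) = -6 - 15 + (-2 + 6) = -6 - 15 + 4 = -17)
-j(91, 128) = -1*(-17) = 17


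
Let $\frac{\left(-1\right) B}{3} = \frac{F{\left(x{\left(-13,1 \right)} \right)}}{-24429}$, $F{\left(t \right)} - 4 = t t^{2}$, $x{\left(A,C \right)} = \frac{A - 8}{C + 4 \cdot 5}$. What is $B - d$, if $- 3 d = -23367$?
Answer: $- \frac{63425824}{8143} \approx -7789.0$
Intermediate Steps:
$d = 7789$ ($d = \left(- \frac{1}{3}\right) \left(-23367\right) = 7789$)
$x{\left(A,C \right)} = \frac{-8 + A}{20 + C}$ ($x{\left(A,C \right)} = \frac{-8 + A}{C + 20} = \frac{-8 + A}{20 + C}$)
$F{\left(t \right)} = 4 + t^{3}$ ($F{\left(t \right)} = 4 + t t^{2} = 4 + t^{3}$)
$B = \frac{3}{8143}$ ($B = - 3 \frac{4 + \left(\frac{-8 - 13}{20 + 1}\right)^{3}}{-24429} = - 3 \left(4 + \left(\frac{1}{21} \left(-21\right)\right)^{3}\right) \left(- \frac{1}{24429}\right) = - 3 \left(4 + \left(-1\right)^{3}\right) \left(- \frac{1}{24429}\right) = - 3 \left(4 - 1\right) \left(- \frac{1}{24429}\right) = - 3 \cdot 3 \left(- \frac{1}{24429}\right) = \left(-3\right) \left(- \frac{1}{8143}\right) = \frac{3}{8143} \approx 0.00036841$)
$B - d = \frac{3}{8143} - 7789 = - \frac{63425824}{8143}$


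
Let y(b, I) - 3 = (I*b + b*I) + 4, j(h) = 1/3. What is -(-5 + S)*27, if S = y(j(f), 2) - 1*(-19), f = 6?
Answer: -603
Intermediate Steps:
j(h) = ⅓ (j(h) = 1*(⅓) = ⅓)
y(b, I) = 7 + 2*I*b (y(b, I) = 3 + ((I*b + b*I) + 4) = 3 + ((I*b + I*b) + 4) = 3 + (2*I*b + 4) = 3 + (4 + 2*I*b) = 7 + 2*I*b)
S = 82/3 (S = (7 + 2*2*(⅓)) - 1*(-19) = (7 + 4/3) + 19 = 25/3 + 19 = 82/3 ≈ 27.333)
-(-5 + S)*27 = -(-5 + 82/3)*27 = -67*27/3 = -1*603 = -603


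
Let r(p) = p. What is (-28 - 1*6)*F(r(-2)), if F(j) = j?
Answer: 68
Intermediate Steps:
(-28 - 1*6)*F(r(-2)) = (-28 - 1*6)*(-2) = (-28 - 6)*(-2) = -34*(-2) = 68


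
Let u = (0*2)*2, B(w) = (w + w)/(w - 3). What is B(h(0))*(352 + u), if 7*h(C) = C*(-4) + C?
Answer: 0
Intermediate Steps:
h(C) = -3*C/7 (h(C) = (C*(-4) + C)/7 = (-4*C + C)/7 = (-3*C)/7 = -3*C/7)
B(w) = 2*w/(-3 + w) (B(w) = (2*w)/(-3 + w) = 2*w/(-3 + w))
u = 0 (u = 0*2 = 0)
B(h(0))*(352 + u) = (2*(-3/7*0)/(-3 - 3/7*0))*(352 + 0) = (2*0/(-3 + 0))*352 = (2*0/(-3))*352 = (2*0*(-⅓))*352 = 0*352 = 0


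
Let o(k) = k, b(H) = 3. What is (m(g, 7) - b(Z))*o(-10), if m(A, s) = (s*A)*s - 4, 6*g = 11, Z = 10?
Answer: -2485/3 ≈ -828.33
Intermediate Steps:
g = 11/6 (g = (⅙)*11 = 11/6 ≈ 1.8333)
m(A, s) = -4 + A*s² (m(A, s) = (A*s)*s - 4 = A*s² - 4 = -4 + A*s²)
(m(g, 7) - b(Z))*o(-10) = ((-4 + (11/6)*7²) - 1*3)*(-10) = ((-4 + (11/6)*49) - 3)*(-10) = ((-4 + 539/6) - 3)*(-10) = (515/6 - 3)*(-10) = (497/6)*(-10) = -2485/3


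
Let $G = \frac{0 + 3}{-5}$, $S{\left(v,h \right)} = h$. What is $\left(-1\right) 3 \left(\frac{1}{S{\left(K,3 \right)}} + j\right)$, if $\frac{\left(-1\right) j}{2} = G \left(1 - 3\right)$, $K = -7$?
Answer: $\frac{31}{5} \approx 6.2$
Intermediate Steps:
$G = - \frac{3}{5}$ ($G = 3 \left(- \frac{1}{5}\right) = - \frac{3}{5} \approx -0.6$)
$j = - \frac{12}{5}$ ($j = - 2 \left(- \frac{3 \left(1 - 3\right)}{5}\right) = - 2 \left(\left(- \frac{3}{5}\right) \left(-2\right)\right) = \left(-2\right) \frac{6}{5} = - \frac{12}{5} \approx -2.4$)
$\left(-1\right) 3 \left(\frac{1}{S{\left(K,3 \right)}} + j\right) = \left(-1\right) 3 \left(\frac{1}{3} - \frac{12}{5}\right) = - 3 \left(\frac{1}{3} - \frac{12}{5}\right) = \left(-3\right) \left(- \frac{31}{15}\right) = \frac{31}{5}$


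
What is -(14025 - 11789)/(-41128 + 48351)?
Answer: -2236/7223 ≈ -0.30957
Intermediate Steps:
-(14025 - 11789)/(-41128 + 48351) = -2236/7223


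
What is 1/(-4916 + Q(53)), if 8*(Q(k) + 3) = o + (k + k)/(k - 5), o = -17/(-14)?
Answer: -1344/6610561 ≈ -0.00020331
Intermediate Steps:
o = 17/14 (o = -17*(-1/14) = 17/14 ≈ 1.2143)
Q(k) = -319/112 + k/(4*(-5 + k)) (Q(k) = -3 + (17/14 + (k + k)/(k - 5))/8 = -3 + (17/14 + (2*k)/(-5 + k))/8 = -3 + (17/14 + 2*k/(-5 + k))/8 = -3 + (17/112 + k/(4*(-5 + k))) = -319/112 + k/(4*(-5 + k)))
1/(-4916 + Q(53)) = 1/(-4916 + (1595 - 291*53)/(112*(-5 + 53))) = 1/(-4916 + (1/112)*(1595 - 15423)/48) = 1/(-4916 + (1/112)*(1/48)*(-13828)) = 1/(-4916 - 3457/1344) = 1/(-6610561/1344) = -1344/6610561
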